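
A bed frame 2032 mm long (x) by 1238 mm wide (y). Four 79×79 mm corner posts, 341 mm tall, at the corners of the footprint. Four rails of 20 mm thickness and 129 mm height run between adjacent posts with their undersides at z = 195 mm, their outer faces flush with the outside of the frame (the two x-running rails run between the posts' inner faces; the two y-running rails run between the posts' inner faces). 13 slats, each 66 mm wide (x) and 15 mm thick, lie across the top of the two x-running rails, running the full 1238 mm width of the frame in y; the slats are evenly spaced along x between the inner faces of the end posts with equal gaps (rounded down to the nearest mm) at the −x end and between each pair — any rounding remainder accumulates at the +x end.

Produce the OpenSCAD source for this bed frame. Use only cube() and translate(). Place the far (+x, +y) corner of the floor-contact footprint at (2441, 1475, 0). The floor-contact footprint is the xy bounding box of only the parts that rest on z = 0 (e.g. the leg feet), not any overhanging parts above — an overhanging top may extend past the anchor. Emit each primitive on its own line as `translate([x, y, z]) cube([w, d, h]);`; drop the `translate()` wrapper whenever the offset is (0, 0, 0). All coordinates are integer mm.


translate([409, 237, 0]) cube([79, 79, 341]);
translate([409, 1396, 0]) cube([79, 79, 341]);
translate([2362, 237, 0]) cube([79, 79, 341]);
translate([2362, 1396, 0]) cube([79, 79, 341]);
translate([488, 237, 195]) cube([1874, 20, 129]);
translate([488, 1455, 195]) cube([1874, 20, 129]);
translate([409, 316, 195]) cube([20, 1080, 129]);
translate([2421, 316, 195]) cube([20, 1080, 129]);
translate([560, 237, 324]) cube([66, 1238, 15]);
translate([698, 237, 324]) cube([66, 1238, 15]);
translate([836, 237, 324]) cube([66, 1238, 15]);
translate([974, 237, 324]) cube([66, 1238, 15]);
translate([1112, 237, 324]) cube([66, 1238, 15]);
translate([1250, 237, 324]) cube([66, 1238, 15]);
translate([1388, 237, 324]) cube([66, 1238, 15]);
translate([1526, 237, 324]) cube([66, 1238, 15]);
translate([1664, 237, 324]) cube([66, 1238, 15]);
translate([1802, 237, 324]) cube([66, 1238, 15]);
translate([1940, 237, 324]) cube([66, 1238, 15]);
translate([2078, 237, 324]) cube([66, 1238, 15]);
translate([2216, 237, 324]) cube([66, 1238, 15]);


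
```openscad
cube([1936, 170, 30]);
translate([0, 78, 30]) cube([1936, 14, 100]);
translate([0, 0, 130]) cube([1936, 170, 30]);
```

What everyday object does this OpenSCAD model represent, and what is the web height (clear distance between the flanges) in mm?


An I-beam. The web height is 100 mm.

Two wide flanges with a thin centred web — an I-beam. Overall 160 mm minus two 30 mm flanges gives a web of 160 − 2·30 = 100 mm.


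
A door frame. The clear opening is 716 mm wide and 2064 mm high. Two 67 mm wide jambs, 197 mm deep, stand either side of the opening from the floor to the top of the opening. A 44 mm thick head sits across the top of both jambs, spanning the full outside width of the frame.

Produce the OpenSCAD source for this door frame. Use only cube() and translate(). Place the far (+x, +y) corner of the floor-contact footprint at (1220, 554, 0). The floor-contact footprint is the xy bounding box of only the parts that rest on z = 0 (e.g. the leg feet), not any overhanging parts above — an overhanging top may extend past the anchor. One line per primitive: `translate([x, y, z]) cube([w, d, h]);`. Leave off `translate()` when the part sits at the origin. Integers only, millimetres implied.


translate([370, 357, 0]) cube([67, 197, 2064]);
translate([1153, 357, 0]) cube([67, 197, 2064]);
translate([370, 357, 2064]) cube([850, 197, 44]);


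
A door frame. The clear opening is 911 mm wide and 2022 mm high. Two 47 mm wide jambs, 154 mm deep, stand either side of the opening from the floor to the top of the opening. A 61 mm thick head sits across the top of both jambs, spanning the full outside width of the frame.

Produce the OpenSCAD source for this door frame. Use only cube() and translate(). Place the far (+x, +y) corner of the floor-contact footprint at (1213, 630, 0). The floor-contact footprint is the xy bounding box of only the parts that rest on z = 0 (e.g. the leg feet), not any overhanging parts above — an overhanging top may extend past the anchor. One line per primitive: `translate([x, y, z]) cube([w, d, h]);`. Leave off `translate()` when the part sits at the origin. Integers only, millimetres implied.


translate([208, 476, 0]) cube([47, 154, 2022]);
translate([1166, 476, 0]) cube([47, 154, 2022]);
translate([208, 476, 2022]) cube([1005, 154, 61]);


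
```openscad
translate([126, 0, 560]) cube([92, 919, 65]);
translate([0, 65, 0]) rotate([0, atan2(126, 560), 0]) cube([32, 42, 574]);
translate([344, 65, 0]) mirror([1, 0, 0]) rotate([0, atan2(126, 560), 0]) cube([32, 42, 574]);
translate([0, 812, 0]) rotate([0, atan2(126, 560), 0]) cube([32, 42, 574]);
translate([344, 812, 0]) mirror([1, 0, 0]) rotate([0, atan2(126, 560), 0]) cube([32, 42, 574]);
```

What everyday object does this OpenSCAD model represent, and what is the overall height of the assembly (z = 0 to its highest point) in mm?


A sawhorse. The overall height is 625 mm.

A beam across two mirrored pairs of raked legs — a sawhorse. The beam's underside is at z = 560 (matching the legs' vertical rise in atan2(126, 560)) and the beam is 65 mm tall, so its top is at 560 + 65 = 625 mm. The raked legs top out at the beam's underside, so that is the highest point.


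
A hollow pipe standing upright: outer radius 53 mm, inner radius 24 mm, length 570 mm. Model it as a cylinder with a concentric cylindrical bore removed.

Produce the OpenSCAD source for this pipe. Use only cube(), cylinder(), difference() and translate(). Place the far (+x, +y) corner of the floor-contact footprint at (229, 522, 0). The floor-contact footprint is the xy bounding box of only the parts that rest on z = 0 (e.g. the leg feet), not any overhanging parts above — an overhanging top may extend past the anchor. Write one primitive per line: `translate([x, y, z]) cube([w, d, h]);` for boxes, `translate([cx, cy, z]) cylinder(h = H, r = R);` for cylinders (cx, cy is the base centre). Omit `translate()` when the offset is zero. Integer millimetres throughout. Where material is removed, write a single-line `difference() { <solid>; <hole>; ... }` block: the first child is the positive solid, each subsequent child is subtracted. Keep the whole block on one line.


difference() { translate([176, 469, 0]) cylinder(h = 570, r = 53); translate([176, 469, 0]) cylinder(h = 570, r = 24); }


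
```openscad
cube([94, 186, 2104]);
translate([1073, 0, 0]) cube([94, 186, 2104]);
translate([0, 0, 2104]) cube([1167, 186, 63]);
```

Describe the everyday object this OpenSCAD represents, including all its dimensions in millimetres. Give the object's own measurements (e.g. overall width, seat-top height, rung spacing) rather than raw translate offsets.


A door frame. The clear opening is 979 mm wide and 2104 mm high. Two 94 mm wide jambs, 186 mm deep, stand either side of the opening from the floor to the top of the opening. A 63 mm thick head sits across the top of both jambs, spanning the full outside width of the frame.


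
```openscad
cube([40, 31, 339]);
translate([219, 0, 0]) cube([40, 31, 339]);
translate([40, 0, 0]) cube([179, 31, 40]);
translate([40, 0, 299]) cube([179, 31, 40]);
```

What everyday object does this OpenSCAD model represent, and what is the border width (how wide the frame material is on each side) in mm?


A picture frame. The border width is 40 mm.

Four thin pieces enclosing a rectangular opening — a picture frame. The two full-height stiles are 339 mm tall; the top rail sits at z = 299 and is 40 mm tall, so the border above the opening is 339 − 299 = 40 mm, matching the stile x-width.


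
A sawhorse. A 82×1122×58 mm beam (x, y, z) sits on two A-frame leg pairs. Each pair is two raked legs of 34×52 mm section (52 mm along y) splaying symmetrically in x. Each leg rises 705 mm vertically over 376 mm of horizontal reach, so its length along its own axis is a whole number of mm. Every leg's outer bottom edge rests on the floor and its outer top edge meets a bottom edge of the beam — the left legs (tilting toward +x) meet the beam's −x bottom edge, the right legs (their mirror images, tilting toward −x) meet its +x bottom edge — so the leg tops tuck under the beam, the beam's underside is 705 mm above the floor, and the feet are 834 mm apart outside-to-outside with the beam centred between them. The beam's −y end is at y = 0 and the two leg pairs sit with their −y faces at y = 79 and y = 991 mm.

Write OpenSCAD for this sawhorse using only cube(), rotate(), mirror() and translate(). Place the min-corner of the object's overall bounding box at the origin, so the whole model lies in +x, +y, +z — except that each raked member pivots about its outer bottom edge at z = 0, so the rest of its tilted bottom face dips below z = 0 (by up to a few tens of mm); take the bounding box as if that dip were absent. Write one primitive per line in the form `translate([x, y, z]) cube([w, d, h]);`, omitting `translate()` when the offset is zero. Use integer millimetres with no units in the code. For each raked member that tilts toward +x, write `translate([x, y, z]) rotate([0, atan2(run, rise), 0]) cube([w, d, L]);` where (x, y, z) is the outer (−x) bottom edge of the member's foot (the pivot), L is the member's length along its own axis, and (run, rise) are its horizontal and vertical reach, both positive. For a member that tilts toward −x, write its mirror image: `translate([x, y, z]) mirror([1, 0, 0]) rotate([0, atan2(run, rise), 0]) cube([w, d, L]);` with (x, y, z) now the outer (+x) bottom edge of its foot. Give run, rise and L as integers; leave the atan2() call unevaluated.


translate([376, 0, 705]) cube([82, 1122, 58]);
translate([0, 79, 0]) rotate([0, atan2(376, 705), 0]) cube([34, 52, 799]);
translate([834, 79, 0]) mirror([1, 0, 0]) rotate([0, atan2(376, 705), 0]) cube([34, 52, 799]);
translate([0, 991, 0]) rotate([0, atan2(376, 705), 0]) cube([34, 52, 799]);
translate([834, 991, 0]) mirror([1, 0, 0]) rotate([0, atan2(376, 705), 0]) cube([34, 52, 799]);


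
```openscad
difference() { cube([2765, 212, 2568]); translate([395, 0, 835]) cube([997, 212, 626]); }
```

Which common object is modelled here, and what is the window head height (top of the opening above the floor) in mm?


A wall with a window opening. The window head height is 1461 mm.

A wall with a rectangular opening subtracted — a window. Sill at z = 835, opening 626 mm tall, so the head is at 835 + 626 = 1461 mm.


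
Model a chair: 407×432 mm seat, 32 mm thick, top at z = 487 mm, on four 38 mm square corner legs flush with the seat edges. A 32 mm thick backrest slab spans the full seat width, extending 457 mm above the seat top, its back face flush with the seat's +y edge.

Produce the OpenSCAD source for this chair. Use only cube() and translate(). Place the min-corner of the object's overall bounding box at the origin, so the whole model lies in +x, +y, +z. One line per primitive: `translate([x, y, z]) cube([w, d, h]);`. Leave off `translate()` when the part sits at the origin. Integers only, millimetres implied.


translate([0, 0, 455]) cube([407, 432, 32]);
cube([38, 38, 455]);
translate([369, 0, 0]) cube([38, 38, 455]);
translate([0, 394, 0]) cube([38, 38, 455]);
translate([369, 394, 0]) cube([38, 38, 455]);
translate([0, 400, 487]) cube([407, 32, 457]);


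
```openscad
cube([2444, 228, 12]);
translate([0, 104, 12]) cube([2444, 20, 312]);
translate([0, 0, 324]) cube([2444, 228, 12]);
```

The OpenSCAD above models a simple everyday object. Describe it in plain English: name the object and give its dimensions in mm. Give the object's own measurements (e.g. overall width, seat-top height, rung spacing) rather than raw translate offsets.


An I-beam lying along x, 2444 mm long. Overall section height 336 mm. Two flanges 228 mm wide (y) and 12 mm thick, one on the floor and one at the top; a web 20 mm thick runs between them, centred on the flange width.


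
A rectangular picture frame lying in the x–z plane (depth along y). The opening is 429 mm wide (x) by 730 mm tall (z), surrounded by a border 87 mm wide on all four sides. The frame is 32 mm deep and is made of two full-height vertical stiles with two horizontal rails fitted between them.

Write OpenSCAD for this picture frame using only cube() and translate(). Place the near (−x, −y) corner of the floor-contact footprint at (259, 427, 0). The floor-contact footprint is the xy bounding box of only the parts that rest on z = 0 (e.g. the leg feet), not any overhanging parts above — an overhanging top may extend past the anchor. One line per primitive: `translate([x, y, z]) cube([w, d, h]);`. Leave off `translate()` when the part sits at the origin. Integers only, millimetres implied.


translate([259, 427, 0]) cube([87, 32, 904]);
translate([775, 427, 0]) cube([87, 32, 904]);
translate([346, 427, 0]) cube([429, 32, 87]);
translate([346, 427, 817]) cube([429, 32, 87]);


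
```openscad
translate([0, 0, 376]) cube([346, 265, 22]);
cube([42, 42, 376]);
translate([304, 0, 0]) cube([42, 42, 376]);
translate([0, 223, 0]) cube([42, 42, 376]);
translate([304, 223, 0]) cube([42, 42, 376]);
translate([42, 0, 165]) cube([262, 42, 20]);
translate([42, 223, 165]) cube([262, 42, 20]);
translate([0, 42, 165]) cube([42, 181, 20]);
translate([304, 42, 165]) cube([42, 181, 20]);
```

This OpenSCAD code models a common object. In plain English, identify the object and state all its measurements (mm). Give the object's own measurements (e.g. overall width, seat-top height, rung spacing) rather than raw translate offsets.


A four-legged stool. The seat is a 346×265×22 mm slab whose top surface is at z = 398 mm; four square legs, each 42×42 mm in cross-section, run from the floor (z = 0) to the underside of the seat, each flush with a corner of the seat. Four stretchers, 42 mm wide and 20 mm tall, connect adjacent legs with their undersides at z = 165 mm, each running between the inner faces of the legs it joins and aligned with the legs' outer faces on the other axis.


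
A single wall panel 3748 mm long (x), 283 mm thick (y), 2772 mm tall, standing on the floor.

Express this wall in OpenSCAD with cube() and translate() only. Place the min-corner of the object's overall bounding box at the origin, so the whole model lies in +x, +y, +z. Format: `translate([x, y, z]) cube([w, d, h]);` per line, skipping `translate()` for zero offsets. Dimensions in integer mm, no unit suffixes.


cube([3748, 283, 2772]);


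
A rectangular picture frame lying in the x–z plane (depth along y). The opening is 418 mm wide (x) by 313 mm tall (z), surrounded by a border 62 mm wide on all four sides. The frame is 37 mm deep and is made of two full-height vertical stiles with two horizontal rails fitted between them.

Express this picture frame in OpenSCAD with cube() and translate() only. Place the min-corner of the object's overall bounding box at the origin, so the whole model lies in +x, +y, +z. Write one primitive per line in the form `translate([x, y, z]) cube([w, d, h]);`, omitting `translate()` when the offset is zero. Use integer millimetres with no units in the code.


cube([62, 37, 437]);
translate([480, 0, 0]) cube([62, 37, 437]);
translate([62, 0, 0]) cube([418, 37, 62]);
translate([62, 0, 375]) cube([418, 37, 62]);


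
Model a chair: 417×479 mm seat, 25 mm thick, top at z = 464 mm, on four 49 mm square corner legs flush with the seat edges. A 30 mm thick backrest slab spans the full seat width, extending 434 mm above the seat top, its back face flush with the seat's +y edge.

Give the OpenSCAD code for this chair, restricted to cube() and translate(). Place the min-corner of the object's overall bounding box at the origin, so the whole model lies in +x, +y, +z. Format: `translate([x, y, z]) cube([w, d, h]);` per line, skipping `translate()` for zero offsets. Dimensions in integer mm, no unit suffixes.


// leg_h = 464 - 25 = 439
translate([0, 0, 439]) cube([417, 479, 25]);
cube([49, 49, 439]);
translate([368, 0, 0]) cube([49, 49, 439]);
translate([0, 430, 0]) cube([49, 49, 439]);
translate([368, 430, 0]) cube([49, 49, 439]);
translate([0, 449, 464]) cube([417, 30, 434]);


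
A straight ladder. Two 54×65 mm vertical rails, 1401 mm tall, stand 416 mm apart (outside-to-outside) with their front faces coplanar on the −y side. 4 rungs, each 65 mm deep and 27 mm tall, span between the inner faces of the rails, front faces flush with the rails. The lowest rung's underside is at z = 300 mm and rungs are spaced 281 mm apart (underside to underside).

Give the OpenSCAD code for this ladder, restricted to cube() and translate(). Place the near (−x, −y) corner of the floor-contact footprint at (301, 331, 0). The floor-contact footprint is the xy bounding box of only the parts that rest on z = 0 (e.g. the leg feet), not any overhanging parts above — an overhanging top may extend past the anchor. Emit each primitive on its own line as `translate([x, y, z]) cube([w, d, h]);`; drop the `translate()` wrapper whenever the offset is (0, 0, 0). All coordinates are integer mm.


translate([301, 331, 0]) cube([54, 65, 1401]);
translate([663, 331, 0]) cube([54, 65, 1401]);
translate([355, 331, 300]) cube([308, 65, 27]);
translate([355, 331, 581]) cube([308, 65, 27]);
translate([355, 331, 862]) cube([308, 65, 27]);
translate([355, 331, 1143]) cube([308, 65, 27]);


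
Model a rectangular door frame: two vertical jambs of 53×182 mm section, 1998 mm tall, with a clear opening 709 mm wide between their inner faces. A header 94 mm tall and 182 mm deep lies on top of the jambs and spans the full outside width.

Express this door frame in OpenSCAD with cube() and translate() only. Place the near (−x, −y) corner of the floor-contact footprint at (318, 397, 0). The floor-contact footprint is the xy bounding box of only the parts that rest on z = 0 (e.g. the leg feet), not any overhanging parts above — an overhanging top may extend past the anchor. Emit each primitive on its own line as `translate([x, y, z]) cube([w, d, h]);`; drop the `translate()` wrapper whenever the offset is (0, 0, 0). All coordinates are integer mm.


translate([318, 397, 0]) cube([53, 182, 1998]);
translate([1080, 397, 0]) cube([53, 182, 1998]);
translate([318, 397, 1998]) cube([815, 182, 94]);


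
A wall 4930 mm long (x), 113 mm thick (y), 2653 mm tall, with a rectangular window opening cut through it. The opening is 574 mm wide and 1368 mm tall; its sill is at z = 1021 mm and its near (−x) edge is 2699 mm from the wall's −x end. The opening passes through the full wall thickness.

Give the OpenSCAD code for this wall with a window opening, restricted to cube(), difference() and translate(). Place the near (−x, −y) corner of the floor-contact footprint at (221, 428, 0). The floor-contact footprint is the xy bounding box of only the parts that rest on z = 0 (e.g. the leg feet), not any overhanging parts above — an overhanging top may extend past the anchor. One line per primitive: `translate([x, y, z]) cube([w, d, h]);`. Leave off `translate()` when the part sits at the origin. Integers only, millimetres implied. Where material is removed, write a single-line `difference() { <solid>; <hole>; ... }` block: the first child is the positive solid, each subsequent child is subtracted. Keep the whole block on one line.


difference() { translate([221, 428, 0]) cube([4930, 113, 2653]); translate([2920, 428, 1021]) cube([574, 113, 1368]); }


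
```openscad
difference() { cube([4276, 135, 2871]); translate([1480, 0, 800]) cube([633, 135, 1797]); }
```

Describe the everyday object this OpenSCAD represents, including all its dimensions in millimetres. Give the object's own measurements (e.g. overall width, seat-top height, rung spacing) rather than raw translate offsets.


A wall 4276 mm long (x), 135 mm thick (y), 2871 mm tall, with a rectangular window opening cut through it. The opening is 633 mm wide and 1797 mm tall; its sill is at z = 800 mm and its near (−x) edge is 1480 mm from the wall's −x end. The opening passes through the full wall thickness.


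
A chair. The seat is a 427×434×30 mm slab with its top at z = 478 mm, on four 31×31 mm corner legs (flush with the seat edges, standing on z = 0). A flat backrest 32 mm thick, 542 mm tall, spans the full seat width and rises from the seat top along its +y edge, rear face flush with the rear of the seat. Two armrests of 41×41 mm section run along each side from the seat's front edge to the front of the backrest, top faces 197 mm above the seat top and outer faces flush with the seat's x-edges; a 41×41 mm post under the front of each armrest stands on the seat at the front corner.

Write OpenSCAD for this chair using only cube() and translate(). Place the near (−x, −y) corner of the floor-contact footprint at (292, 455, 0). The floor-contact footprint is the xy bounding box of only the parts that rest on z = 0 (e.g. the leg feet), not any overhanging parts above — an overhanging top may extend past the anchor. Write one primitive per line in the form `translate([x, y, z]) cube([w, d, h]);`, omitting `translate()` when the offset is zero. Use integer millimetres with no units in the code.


translate([292, 455, 448]) cube([427, 434, 30]);
translate([292, 455, 0]) cube([31, 31, 448]);
translate([688, 455, 0]) cube([31, 31, 448]);
translate([292, 858, 0]) cube([31, 31, 448]);
translate([688, 858, 0]) cube([31, 31, 448]);
translate([292, 857, 478]) cube([427, 32, 542]);
translate([292, 455, 634]) cube([41, 402, 41]);
translate([678, 455, 634]) cube([41, 402, 41]);
translate([292, 455, 478]) cube([41, 41, 156]);
translate([678, 455, 478]) cube([41, 41, 156]);


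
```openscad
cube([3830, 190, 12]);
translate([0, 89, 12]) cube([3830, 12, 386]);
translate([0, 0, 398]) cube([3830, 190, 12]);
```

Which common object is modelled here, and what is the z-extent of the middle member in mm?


An I-beam. The web height is 386 mm.

Two wide flanges with a thin centred web — an I-beam. Overall 410 mm minus two 12 mm flanges gives a web of 410 − 2·12 = 386 mm.


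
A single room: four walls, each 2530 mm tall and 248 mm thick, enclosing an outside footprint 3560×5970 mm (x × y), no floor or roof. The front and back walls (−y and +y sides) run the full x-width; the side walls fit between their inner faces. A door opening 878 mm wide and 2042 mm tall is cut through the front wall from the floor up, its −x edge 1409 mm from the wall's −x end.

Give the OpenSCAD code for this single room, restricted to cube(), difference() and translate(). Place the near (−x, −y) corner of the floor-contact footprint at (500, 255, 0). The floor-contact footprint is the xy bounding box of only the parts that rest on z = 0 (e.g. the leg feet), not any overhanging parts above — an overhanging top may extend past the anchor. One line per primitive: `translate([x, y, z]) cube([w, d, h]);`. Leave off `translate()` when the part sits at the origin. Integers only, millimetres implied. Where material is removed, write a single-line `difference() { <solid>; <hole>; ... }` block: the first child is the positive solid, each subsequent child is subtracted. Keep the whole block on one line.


difference() { translate([500, 255, 0]) cube([3560, 248, 2530]); translate([1909, 255, 0]) cube([878, 248, 2042]); }
translate([500, 5977, 0]) cube([3560, 248, 2530]);
translate([500, 503, 0]) cube([248, 5474, 2530]);
translate([3812, 503, 0]) cube([248, 5474, 2530]);


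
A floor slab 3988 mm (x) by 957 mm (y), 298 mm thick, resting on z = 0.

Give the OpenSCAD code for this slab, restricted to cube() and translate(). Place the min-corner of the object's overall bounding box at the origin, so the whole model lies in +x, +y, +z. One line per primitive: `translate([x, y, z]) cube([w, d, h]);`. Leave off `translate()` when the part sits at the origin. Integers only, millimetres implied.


cube([3988, 957, 298]);


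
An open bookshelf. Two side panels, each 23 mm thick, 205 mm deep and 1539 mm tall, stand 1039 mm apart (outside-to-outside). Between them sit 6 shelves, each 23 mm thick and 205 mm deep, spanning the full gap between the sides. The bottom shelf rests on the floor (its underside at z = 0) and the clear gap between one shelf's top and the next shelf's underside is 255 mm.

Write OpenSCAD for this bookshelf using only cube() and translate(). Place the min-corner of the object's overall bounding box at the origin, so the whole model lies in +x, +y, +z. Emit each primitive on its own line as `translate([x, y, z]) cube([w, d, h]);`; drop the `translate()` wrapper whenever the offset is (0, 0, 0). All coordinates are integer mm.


cube([23, 205, 1539]);
translate([1016, 0, 0]) cube([23, 205, 1539]);
translate([23, 0, 0]) cube([993, 205, 23]);
translate([23, 0, 278]) cube([993, 205, 23]);
translate([23, 0, 556]) cube([993, 205, 23]);
translate([23, 0, 834]) cube([993, 205, 23]);
translate([23, 0, 1112]) cube([993, 205, 23]);
translate([23, 0, 1390]) cube([993, 205, 23]);


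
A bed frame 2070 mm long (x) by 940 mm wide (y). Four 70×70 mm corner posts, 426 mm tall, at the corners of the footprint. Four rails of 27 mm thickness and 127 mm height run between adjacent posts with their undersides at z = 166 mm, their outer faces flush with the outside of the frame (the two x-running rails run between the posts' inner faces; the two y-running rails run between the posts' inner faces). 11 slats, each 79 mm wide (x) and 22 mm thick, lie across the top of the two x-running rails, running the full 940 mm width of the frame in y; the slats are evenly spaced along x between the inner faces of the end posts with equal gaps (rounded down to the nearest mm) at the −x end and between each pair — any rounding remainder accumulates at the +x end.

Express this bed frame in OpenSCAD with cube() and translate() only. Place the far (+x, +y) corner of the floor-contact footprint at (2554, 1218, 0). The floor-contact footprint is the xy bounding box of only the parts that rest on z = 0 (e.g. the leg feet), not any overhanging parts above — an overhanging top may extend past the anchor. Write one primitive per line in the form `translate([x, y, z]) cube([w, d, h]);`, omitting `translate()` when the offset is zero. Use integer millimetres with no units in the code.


// slat z = rail_z + rail_h = 166 + 127 = 293
// slat gap = ⌊(1930 − 11·79) / 12⌋ = 88
translate([484, 278, 0]) cube([70, 70, 426]);
translate([484, 1148, 0]) cube([70, 70, 426]);
translate([2484, 278, 0]) cube([70, 70, 426]);
translate([2484, 1148, 0]) cube([70, 70, 426]);
translate([554, 278, 166]) cube([1930, 27, 127]);
translate([554, 1191, 166]) cube([1930, 27, 127]);
translate([484, 348, 166]) cube([27, 800, 127]);
translate([2527, 348, 166]) cube([27, 800, 127]);
translate([642, 278, 293]) cube([79, 940, 22]);
translate([809, 278, 293]) cube([79, 940, 22]);
translate([976, 278, 293]) cube([79, 940, 22]);
translate([1143, 278, 293]) cube([79, 940, 22]);
translate([1310, 278, 293]) cube([79, 940, 22]);
translate([1477, 278, 293]) cube([79, 940, 22]);
translate([1644, 278, 293]) cube([79, 940, 22]);
translate([1811, 278, 293]) cube([79, 940, 22]);
translate([1978, 278, 293]) cube([79, 940, 22]);
translate([2145, 278, 293]) cube([79, 940, 22]);
translate([2312, 278, 293]) cube([79, 940, 22]);


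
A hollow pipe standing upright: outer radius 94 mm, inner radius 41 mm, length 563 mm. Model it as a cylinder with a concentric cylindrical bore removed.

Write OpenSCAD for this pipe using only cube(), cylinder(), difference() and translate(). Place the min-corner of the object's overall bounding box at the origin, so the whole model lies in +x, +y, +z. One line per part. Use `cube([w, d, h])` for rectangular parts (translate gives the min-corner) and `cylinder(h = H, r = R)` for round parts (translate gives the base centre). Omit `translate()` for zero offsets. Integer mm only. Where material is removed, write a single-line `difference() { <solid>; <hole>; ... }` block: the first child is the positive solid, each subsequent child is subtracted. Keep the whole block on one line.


difference() { translate([94, 94, 0]) cylinder(h = 563, r = 94); translate([94, 94, 0]) cylinder(h = 563, r = 41); }


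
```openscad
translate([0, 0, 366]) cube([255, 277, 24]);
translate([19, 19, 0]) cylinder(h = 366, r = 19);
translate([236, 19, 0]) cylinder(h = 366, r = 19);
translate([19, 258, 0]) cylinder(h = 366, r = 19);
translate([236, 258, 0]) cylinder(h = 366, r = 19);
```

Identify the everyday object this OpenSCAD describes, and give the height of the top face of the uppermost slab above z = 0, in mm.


A stool. The seat height is 390 mm.

A 255×277×24 slab at z = 366 on four corner cylinders — a stool. The seat top is 366 + 24 = 390 mm.


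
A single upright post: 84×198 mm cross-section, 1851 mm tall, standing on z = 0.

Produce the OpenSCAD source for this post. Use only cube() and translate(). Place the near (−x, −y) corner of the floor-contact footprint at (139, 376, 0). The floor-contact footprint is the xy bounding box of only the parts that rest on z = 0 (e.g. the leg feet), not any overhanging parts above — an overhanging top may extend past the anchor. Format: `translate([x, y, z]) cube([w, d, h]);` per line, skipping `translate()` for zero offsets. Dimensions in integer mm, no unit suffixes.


translate([139, 376, 0]) cube([84, 198, 1851]);


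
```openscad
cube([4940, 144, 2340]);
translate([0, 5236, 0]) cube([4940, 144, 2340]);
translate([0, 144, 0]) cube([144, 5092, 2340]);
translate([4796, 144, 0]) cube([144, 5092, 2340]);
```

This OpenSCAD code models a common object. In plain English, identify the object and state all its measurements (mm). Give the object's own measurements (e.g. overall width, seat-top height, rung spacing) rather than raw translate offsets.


The wall frame of a small rectangular building: four walls, each 2340 mm tall and 144 mm thick, enclosing a footprint 4940 mm (x) by 5380 mm (y) outside-to-outside, with no floor or roof. The front and back walls (the −y and +y sides) span the full width; the two side walls fit between them.


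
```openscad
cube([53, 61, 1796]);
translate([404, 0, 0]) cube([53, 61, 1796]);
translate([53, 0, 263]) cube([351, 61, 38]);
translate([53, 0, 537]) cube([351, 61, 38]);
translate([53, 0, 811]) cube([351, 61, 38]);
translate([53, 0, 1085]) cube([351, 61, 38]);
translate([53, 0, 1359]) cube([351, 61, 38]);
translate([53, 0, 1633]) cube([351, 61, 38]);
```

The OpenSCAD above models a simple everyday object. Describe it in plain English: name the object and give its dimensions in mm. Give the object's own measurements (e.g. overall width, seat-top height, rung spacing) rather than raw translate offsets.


A straight ladder. Two 53×61 mm vertical rails, 1796 mm tall, stand 457 mm apart (outside-to-outside) with their front faces coplanar on the −y side. 6 rungs, each 61 mm deep and 38 mm tall, span between the inner faces of the rails, front faces flush with the rails. The lowest rung's underside is at z = 263 mm and rungs are spaced 274 mm apart (underside to underside).


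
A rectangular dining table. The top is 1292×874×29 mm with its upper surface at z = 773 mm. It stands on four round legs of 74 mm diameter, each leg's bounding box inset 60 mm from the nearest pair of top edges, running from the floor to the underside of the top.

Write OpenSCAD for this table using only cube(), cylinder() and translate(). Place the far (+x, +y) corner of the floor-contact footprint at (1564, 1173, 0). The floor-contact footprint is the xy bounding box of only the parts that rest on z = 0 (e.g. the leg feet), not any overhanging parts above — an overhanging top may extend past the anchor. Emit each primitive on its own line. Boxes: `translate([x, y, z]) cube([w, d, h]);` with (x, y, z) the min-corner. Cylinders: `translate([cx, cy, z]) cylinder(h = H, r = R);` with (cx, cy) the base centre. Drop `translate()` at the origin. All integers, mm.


// leg_h = 773 - 29 = 744
translate([332, 359, 744]) cube([1292, 874, 29]);
translate([429, 456, 0]) cylinder(h = 744, r = 37);
translate([1527, 456, 0]) cylinder(h = 744, r = 37);
translate([429, 1136, 0]) cylinder(h = 744, r = 37);
translate([1527, 1136, 0]) cylinder(h = 744, r = 37);


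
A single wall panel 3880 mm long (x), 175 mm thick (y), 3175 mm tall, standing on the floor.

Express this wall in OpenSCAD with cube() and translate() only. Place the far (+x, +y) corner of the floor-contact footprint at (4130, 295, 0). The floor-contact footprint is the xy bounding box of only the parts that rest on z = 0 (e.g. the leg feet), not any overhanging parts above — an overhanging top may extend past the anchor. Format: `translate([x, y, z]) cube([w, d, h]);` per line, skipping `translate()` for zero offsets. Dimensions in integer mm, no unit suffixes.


translate([250, 120, 0]) cube([3880, 175, 3175]);


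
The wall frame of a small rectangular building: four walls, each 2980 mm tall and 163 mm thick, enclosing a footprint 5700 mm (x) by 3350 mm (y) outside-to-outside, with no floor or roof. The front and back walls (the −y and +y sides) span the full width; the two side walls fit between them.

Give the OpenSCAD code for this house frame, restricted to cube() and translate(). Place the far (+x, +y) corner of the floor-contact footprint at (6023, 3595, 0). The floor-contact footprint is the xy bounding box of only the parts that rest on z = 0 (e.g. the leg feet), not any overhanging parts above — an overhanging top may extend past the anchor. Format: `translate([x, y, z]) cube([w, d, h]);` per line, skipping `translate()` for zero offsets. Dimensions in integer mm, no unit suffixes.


translate([323, 245, 0]) cube([5700, 163, 2980]);
translate([323, 3432, 0]) cube([5700, 163, 2980]);
translate([323, 408, 0]) cube([163, 3024, 2980]);
translate([5860, 408, 0]) cube([163, 3024, 2980]);


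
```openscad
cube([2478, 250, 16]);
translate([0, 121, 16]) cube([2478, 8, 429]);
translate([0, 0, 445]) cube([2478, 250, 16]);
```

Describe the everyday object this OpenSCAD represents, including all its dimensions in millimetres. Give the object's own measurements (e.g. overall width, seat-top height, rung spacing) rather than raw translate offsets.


An I-beam lying along x, 2478 mm long. Overall section height 461 mm. Two flanges 250 mm wide (y) and 16 mm thick, one on the floor and one at the top; a web 8 mm thick runs between them, centred on the flange width.


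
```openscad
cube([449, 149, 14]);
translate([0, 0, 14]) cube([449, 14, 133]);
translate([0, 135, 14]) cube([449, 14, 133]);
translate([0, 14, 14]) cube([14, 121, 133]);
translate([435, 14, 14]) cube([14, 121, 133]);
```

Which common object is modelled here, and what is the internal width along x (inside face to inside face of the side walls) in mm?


An open box. The internal width is 421 mm.

A 449×149 base slab with four walls standing on it — an open box. The base is 449 mm wide and the walls are 14 mm thick, so the internal width is 449 − 2 × 14 = 421 mm.


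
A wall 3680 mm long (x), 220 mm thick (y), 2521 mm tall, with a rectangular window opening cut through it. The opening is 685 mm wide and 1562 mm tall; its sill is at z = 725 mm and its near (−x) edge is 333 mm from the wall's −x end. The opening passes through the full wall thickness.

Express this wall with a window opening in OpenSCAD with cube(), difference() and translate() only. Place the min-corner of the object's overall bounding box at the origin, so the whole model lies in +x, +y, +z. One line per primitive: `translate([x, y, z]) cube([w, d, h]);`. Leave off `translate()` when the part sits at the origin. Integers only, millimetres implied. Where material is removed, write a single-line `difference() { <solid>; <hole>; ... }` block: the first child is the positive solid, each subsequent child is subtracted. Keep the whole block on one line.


difference() { cube([3680, 220, 2521]); translate([333, 0, 725]) cube([685, 220, 1562]); }


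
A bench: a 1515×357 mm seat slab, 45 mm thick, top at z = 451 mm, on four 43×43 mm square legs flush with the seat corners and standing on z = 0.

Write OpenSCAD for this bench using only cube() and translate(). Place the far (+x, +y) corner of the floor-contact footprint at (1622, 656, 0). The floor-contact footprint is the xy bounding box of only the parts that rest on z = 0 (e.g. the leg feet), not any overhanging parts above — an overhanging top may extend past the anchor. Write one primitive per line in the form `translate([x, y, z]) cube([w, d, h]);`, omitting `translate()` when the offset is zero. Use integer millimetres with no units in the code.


// leg_h = 451 − 45 = 406
translate([107, 299, 406]) cube([1515, 357, 45]);
translate([107, 299, 0]) cube([43, 43, 406]);
translate([107, 613, 0]) cube([43, 43, 406]);
translate([1579, 299, 0]) cube([43, 43, 406]);
translate([1579, 613, 0]) cube([43, 43, 406]);


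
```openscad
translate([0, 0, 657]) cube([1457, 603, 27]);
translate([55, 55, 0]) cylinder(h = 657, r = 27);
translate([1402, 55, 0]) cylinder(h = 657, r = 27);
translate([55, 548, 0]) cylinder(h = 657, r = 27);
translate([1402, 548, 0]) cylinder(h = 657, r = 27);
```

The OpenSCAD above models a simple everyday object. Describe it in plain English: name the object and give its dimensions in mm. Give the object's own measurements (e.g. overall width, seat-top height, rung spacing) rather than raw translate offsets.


A table: top 1457 mm (x) × 603 mm (y), 27 mm thick, upper face at z = 684 mm, on four round legs of 54 mm diameter, each leg's bounding box inset 28 mm from the nearest pair of top edges from z = 0 to the bottom of the top.


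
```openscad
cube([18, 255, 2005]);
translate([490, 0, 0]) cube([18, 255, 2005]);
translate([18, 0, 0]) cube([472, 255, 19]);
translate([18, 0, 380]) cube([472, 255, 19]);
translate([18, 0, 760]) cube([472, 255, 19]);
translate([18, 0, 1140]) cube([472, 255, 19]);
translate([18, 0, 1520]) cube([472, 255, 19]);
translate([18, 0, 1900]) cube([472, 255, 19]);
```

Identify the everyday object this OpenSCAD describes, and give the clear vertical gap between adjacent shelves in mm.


A bookshelf. The clear shelf gap is 361 mm.

Two tall side panels with 6 horizontal boards between them — a bookshelf. The first two shelf undersides are at z = 0 and z = 380; with shelf thickness 19, the clear gap is 380 − 0 − 19 = 361 mm.


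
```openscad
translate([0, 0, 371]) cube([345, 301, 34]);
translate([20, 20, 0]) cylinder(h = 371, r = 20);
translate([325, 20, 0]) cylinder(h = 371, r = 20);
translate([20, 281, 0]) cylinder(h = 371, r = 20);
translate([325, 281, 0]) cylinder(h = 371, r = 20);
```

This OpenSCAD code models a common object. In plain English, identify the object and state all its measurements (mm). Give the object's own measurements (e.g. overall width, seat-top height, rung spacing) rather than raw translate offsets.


A four-legged stool. The seat is a 345×301×34 mm slab whose top surface is at z = 405 mm; four round legs, each 40 mm in diameter, run from the floor (z = 0) to the underside of the seat, each leg's axis is inset half a diameter from the nearest pair of seat edges (so the leg's bounding box is flush with the corner).


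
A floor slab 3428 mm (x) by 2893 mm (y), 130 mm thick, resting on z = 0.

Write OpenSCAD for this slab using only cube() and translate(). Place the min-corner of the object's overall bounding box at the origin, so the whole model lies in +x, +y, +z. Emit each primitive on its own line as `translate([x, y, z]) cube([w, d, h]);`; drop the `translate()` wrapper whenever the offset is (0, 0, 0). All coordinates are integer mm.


cube([3428, 2893, 130]);


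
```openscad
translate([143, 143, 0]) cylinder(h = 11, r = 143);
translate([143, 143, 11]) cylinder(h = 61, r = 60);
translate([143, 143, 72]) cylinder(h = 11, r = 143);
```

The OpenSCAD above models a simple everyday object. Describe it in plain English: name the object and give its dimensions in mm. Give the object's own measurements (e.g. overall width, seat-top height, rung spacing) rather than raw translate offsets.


A spool: two coaxial disc flanges of radius 143 mm and thickness 11 mm, joined by a core cylinder of radius 60 mm and height 61 mm. The lower flange rests on z = 0 and the three cylinders share a vertical axis.
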